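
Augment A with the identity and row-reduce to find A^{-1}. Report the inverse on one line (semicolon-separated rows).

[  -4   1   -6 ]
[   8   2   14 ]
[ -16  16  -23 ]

Gauss-Jordan on [A | I]:
R1 <- (1/-4)*R1:  [    1  -1/4   3/2  |  -1/4     0     0 ]
R2 <- R2 - (8)*R1:  [ 0  4  2  |  2  1  0 ]
R3 <- R3 - (-16)*R1:  [  0  12   1  |  -4   0   1 ]
R2 <- (1/4)*R2:  [   0    1  1/2  |  1/2  1/4    0 ]
R1 <- R1 - (-1/4)*R2:  [    1     0  13/8  |  -1/8  1/16     0 ]
R3 <- R3 - (12)*R2:  [   0    0   -5  |  -10   -3    1 ]
R3 <- (1/-5)*R3:  [    0     0     1  |     2   3/5  -1/5 ]
R1 <- R1 - (13/8)*R3:  [      1       0       0  |   -27/8  -73/80   13/40 ]
R2 <- R2 - (1/2)*R3:  [     0      1      0  |   -1/2  -1/20   1/10 ]
Right block of [I | A^{-1}] is the inverse:
[ -27/8  -73/80  13/40 ]
[  -1/2   -1/20   1/10 ]
[     2     3/5   -1/5 ]

inverse = [-27/8 -73/80 13/40; -1/2 -1/20 1/10; 2 3/5 -1/5]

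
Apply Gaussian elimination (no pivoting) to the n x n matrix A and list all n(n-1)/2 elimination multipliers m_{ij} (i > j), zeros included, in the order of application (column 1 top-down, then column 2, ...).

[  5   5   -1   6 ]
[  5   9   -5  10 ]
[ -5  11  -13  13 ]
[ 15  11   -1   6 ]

multipliers: 1, -1, 3, 4, -1, -1

Forward elimination:
R2 <- R2 - (1)*R1:  [  0   4  -4   4 ]
R3 <- R3 - (-1)*R1:  [   0   16  -14   19 ]
R4 <- R4 - (3)*R1:  [   0   -4    2  -12 ]
R3 <- R3 - (4)*R2:  [ 0  0  2  3 ]
R4 <- R4 - (-1)*R2:  [  0   0  -2  -8 ]
R4 <- R4 - (-1)*R3:  [  0   0   0  -5 ]
Multipliers (in order of application): m_{21} = 1, m_{31} = -1, m_{41} = 3, m_{32} = 4, m_{42} = -1, m_{43} = -1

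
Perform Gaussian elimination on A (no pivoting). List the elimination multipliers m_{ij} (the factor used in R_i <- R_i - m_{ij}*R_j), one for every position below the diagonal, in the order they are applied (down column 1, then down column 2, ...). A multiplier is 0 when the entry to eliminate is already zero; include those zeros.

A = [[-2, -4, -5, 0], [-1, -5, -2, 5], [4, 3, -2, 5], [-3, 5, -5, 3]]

Forward elimination:
R2 <- R2 - (1/2)*R1:  [   0   -3  1/2    5 ]
R3 <- R3 - (-2)*R1:  [   0   -5  -12    5 ]
R4 <- R4 - (3/2)*R1:  [   0   11  5/2    3 ]
R3 <- R3 - (5/3)*R2:  [     0      0  -77/6  -10/3 ]
R4 <- R4 - (-11/3)*R2:  [    0     0  13/3  64/3 ]
R4 <- R4 - (-26/77)*R3:  [       0        0        0  1556/77 ]
Multipliers (in order of application): m_{21} = 1/2, m_{31} = -2, m_{41} = 3/2, m_{32} = 5/3, m_{42} = -11/3, m_{43} = -26/77

multipliers: 1/2, -2, 3/2, 5/3, -11/3, -26/77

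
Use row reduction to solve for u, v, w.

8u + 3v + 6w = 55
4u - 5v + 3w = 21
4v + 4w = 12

Forward elimination on [A|b]:
R2 <- R2 - (1/2)*R1:  [     0  -13/2      0  -13/2 ]
R3 <- R3 - (-8/13)*R2:  [ 0  0  4  8 ]
Row echelon form:
[ 8      3  6  |     55 ]
[ 0  -13/2  0  |  -13/2 ]
[ 0      0  4  |      8 ]
Back-substitution:
w = (8) / 4 = 2
v = (-13/2) / (-13/2) = 1
u = (55 - (3)*(1) - (6)*(2)) / 8 = 5

(5, 1, 2)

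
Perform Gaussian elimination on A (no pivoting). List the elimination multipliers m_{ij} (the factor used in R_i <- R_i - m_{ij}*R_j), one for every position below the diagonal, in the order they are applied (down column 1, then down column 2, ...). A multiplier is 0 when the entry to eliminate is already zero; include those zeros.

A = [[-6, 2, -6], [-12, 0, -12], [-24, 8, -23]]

Forward elimination:
R2 <- R2 - (2)*R1:  [  0  -4   0 ]
R3 <- R3 - (4)*R1:  [ 0  0  1 ]
R3: entry in column 2 is already 0 -> m_{32} = 0 (no row operation needed)
Multipliers (in order of application): m_{21} = 2, m_{31} = 4, m_{32} = 0

multipliers: 2, 4, 0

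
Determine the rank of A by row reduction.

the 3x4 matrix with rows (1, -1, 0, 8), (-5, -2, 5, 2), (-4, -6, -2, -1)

rank(A) = 3

Row reduction:
R2 <- R2 - (-5)*R1:  [  0  -7   5  42 ]
R3 <- R3 - (-4)*R1:  [   0  -10   -2   31 ]
R3 <- R3 - (10/7)*R2:  [     0      0  -64/7    -29 ]
Row echelon form:
[ 1  -1      0    8 ]
[ 0  -7      5   42 ]
[ 0   0  -64/7  -29 ]
Nonzero rows / pivot columns: 3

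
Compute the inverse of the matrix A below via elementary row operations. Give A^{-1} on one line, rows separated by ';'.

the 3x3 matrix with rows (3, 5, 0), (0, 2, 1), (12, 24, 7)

inverse = [-1/3 -7/6 1/6; 2/5 7/10 -1/10; -4/5 -2/5 1/5]

Gauss-Jordan on [A | I]:
R1 <- (1/3)*R1:  [   1  5/3    0  |  1/3    0    0 ]
R3 <- R3 - (12)*R1:  [  0   4   7  |  -4   0   1 ]
R2 <- (1/2)*R2:  [   0    1  1/2  |    0  1/2    0 ]
R1 <- R1 - (5/3)*R2:  [    1     0  -5/6  |   1/3  -5/6     0 ]
R3 <- R3 - (4)*R2:  [  0   0   5  |  -4  -2   1 ]
R3 <- (1/5)*R3:  [    0     0     1  |  -4/5  -2/5   1/5 ]
R1 <- R1 - (-5/6)*R3:  [    1     0     0  |  -1/3  -7/6   1/6 ]
R2 <- R2 - (1/2)*R3:  [     0      1      0  |    2/5   7/10  -1/10 ]
Right block of [I | A^{-1}] is the inverse:
[ -1/3  -7/6    1/6 ]
[  2/5  7/10  -1/10 ]
[ -4/5  -2/5    1/5 ]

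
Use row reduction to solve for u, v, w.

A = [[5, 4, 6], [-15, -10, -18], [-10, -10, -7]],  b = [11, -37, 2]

(-1, -2, 4)

Forward elimination on [A|b]:
R2 <- R2 - (-3)*R1:  [  0   2   0  -4 ]
R3 <- R3 - (-2)*R1:  [  0  -2   5  24 ]
R3 <- R3 - (-1)*R2:  [  0   0   5  20 ]
Row echelon form:
[ 5  4  6  |  11 ]
[ 0  2  0  |  -4 ]
[ 0  0  5  |  20 ]
Back-substitution:
w = (20) / 5 = 4
v = (-4) / 2 = -2
u = (11 - (4)*(-2) - (6)*(4)) / 5 = -1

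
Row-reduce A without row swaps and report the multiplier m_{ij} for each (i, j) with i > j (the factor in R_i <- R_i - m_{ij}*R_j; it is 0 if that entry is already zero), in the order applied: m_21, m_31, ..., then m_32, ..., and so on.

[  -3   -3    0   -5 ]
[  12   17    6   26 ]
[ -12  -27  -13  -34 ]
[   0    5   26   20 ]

Forward elimination:
R2 <- R2 - (-4)*R1:  [ 0  5  6  6 ]
R3 <- R3 - (4)*R1:  [   0  -15  -13  -14 ]
R4: entry in column 1 is already 0 -> m_{41} = 0 (no row operation needed)
R3 <- R3 - (-3)*R2:  [ 0  0  5  4 ]
R4 <- R4 - (1)*R2:  [  0   0  20  14 ]
R4 <- R4 - (4)*R3:  [  0   0   0  -2 ]
Multipliers (in order of application): m_{21} = -4, m_{31} = 4, m_{41} = 0, m_{32} = -3, m_{42} = 1, m_{43} = 4

multipliers: -4, 4, 0, -3, 1, 4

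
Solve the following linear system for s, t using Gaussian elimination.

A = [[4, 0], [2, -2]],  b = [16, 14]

(4, -3)

Forward elimination on [A|b]:
R2 <- R2 - (1/2)*R1:  [  0  -2   6 ]
Row echelon form:
[ 4   0  |  16 ]
[ 0  -2  |   6 ]
Back-substitution:
t = (6) / -2 = -3
s = (16) / 4 = 4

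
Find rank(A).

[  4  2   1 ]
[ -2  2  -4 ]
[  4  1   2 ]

Row reduction:
R2 <- R2 - (-1/2)*R1:  [    0     3  -7/2 ]
R3 <- R3 - (1)*R1:  [  0  -1   1 ]
R3 <- R3 - (-1/3)*R2:  [    0     0  -1/6 ]
Row echelon form:
[ 4  2     1 ]
[ 0  3  -7/2 ]
[ 0  0  -1/6 ]
Nonzero rows / pivot columns: 3

rank(A) = 3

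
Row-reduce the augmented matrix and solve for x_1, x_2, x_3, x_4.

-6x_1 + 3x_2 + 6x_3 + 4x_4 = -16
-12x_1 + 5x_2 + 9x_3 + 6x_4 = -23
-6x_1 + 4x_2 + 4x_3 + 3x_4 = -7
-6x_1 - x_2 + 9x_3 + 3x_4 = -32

(0, 2, -3, -1)

Forward elimination on [A|b]:
R2 <- R2 - (2)*R1:  [  0  -1  -3  -2   9 ]
R3 <- R3 - (1)*R1:  [  0   1  -2  -1   9 ]
R4 <- R4 - (1)*R1:  [   0   -4    3   -1  -16 ]
R3 <- R3 - (-1)*R2:  [  0   0  -5  -3  18 ]
R4 <- R4 - (4)*R2:  [   0    0   15    7  -52 ]
R4 <- R4 - (-3)*R3:  [  0   0   0  -2   2 ]
Row echelon form:
[ -6   3   6   4  |  -16 ]
[  0  -1  -3  -2  |    9 ]
[  0   0  -5  -3  |   18 ]
[  0   0   0  -2  |    2 ]
Back-substitution:
x_4 = (2) / -2 = -1
x_3 = (18 - (-3)*(-1)) / -5 = -3
x_2 = (9 - (-3)*(-3) - (-2)*(-1)) / -1 = 2
x_1 = (-16 - (3)*(2) - (6)*(-3) - (4)*(-1)) / -6 = 0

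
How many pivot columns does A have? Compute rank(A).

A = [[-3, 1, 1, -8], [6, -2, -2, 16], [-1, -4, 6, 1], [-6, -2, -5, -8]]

Row reduction:
R2 <- R2 - (-2)*R1:  [ 0  0  0  0 ]
R3 <- R3 - (1/3)*R1:  [     0  -13/3   17/3   11/3 ]
R4 <- R4 - (2)*R1:  [  0  -4  -7   8 ]
R2 <-> R3   (pivot in column 2 was zero)
[ -3      1     1    -8 ]
[  0  -13/3  17/3  11/3 ]
[  0      0     0     0 ]
[  0     -4    -7     8 ]
R4 <- R4 - (12/13)*R2:  [       0        0  -159/13    60/13 ]
R3 <-> R4   (pivot in column 3 was zero)
[ -3      1        1     -8 ]
[  0  -13/3     17/3   11/3 ]
[  0      0  -159/13  60/13 ]
[  0      0        0      0 ]
Row echelon form:
[ -3      1        1     -8 ]
[  0  -13/3     17/3   11/3 ]
[  0      0  -159/13  60/13 ]
[  0      0        0      0 ]
Nonzero rows / pivot columns: 3

rank(A) = 3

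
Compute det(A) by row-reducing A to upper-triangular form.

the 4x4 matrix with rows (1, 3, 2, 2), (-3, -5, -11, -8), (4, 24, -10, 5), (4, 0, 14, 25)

Forward elimination:
R2 <- R2 - (-3)*R1:  [  0   4  -5  -2 ]
R3 <- R3 - (4)*R1:  [   0   12  -18   -3 ]
R4 <- R4 - (4)*R1:  [   0  -12    6   17 ]
R3 <- R3 - (3)*R2:  [  0   0  -3   3 ]
R4 <- R4 - (-3)*R2:  [  0   0  -9  11 ]
R4 <- R4 - (3)*R3:  [ 0  0  0  2 ]
Upper-triangular form:
[ 1  3   2   2 ]
[ 0  4  -5  -2 ]
[ 0  0  -3   3 ]
[ 0  0   0   2 ]
det(A) = (-1)^0 * (1) * (4) * (-3) * (2) = -24  (0 row swaps -> sign +1)

det(A) = -24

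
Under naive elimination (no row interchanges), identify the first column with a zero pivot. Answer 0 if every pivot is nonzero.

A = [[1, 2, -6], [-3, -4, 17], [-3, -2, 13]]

Naive forward elimination:
R2 <- R2 - (-3)*R1:  [  0   2  -1 ]
R3 <- R3 - (-3)*R1:  [  0   4  -5 ]
R3 <- R3 - (2)*R2:  [  0   0  -3 ]
All pivots nonzero; naive elimination completes without hitting a zero pivot.

first zero-pivot column = 0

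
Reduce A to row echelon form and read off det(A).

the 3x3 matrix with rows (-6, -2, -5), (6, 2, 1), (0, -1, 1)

Forward elimination:
R2 <- R2 - (-1)*R1:  [  0   0  -4 ]
R2 <-> R3   (pivot in column 2 was zero)
[ -6  -2  -5 ]
[  0  -1   1 ]
[  0   0  -4 ]
Upper-triangular form:
[ -6  -2  -5 ]
[  0  -1   1 ]
[  0   0  -4 ]
det(A) = (-1)^1 * (-6) * (-1) * (-4) = 24  (1 row swap -> sign -1)

det(A) = 24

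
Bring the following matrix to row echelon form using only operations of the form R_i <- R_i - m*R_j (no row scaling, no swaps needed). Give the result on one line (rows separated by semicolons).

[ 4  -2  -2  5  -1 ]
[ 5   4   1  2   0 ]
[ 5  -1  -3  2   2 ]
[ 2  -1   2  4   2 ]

REF = [4 -2 -2 5 -1; 0 13/2 7/2 -17/4 5/4; 0 0 -17/13 -85/26 77/26; 0 0 0 -6 158/17]

Forward elimination:
R2 <- R2 - (5/4)*R1:  [     0   13/2    7/2  -17/4    5/4 ]
R3 <- R3 - (5/4)*R1:  [     0    3/2   -1/2  -17/4   13/4 ]
R4 <- R4 - (1/2)*R1:  [   0    0    3  3/2  5/2 ]
R3 <- R3 - (3/13)*R2:  [      0       0  -17/13  -85/26   77/26 ]
R4 <- R4 - (-39/17)*R3:  [      0       0       0      -6  158/17 ]
Row echelon form:
[ 4    -2      -2       5      -1 ]
[ 0  13/2     7/2   -17/4     5/4 ]
[ 0     0  -17/13  -85/26   77/26 ]
[ 0     0       0      -6  158/17 ]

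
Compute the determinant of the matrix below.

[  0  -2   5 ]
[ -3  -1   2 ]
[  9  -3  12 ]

Forward elimination:
R1 <-> R2   (pivot in column 1 was zero)
[ -3  -1   2 ]
[  0  -2   5 ]
[  9  -3  12 ]
R3 <- R3 - (-3)*R1:  [  0  -6  18 ]
R3 <- R3 - (3)*R2:  [ 0  0  3 ]
Upper-triangular form:
[ -3  -1  2 ]
[  0  -2  5 ]
[  0   0  3 ]
det(A) = (-1)^1 * (-3) * (-2) * (3) = -18  (1 row swap -> sign -1)

det(A) = -18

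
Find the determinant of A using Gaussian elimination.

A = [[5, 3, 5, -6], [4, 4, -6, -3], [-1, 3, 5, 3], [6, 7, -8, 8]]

Forward elimination:
R2 <- R2 - (4/5)*R1:  [   0  8/5  -10  9/5 ]
R3 <- R3 - (-1/5)*R1:  [    0  18/5     6   9/5 ]
R4 <- R4 - (6/5)*R1:  [    0  17/5   -14  76/5 ]
R3 <- R3 - (9/4)*R2:  [    0     0  57/2  -9/4 ]
R4 <- R4 - (17/8)*R2:  [    0     0  29/4  91/8 ]
R4 <- R4 - (29/114)*R3:  [      0       0       0  227/19 ]
Upper-triangular form:
[ 5    3     5      -6 ]
[ 0  8/5   -10     9/5 ]
[ 0    0  57/2    -9/4 ]
[ 0    0     0  227/19 ]
det(A) = (-1)^0 * (5) * (8/5) * (57/2) * (227/19) = 2724  (0 row swaps -> sign +1)

det(A) = 2724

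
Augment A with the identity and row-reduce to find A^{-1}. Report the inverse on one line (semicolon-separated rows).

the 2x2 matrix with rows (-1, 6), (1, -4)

inverse = [2 3; 1/2 1/2]

Gauss-Jordan on [A | I]:
R1 <- (1/-1)*R1:  [  1  -6  |  -1   0 ]
R2 <- R2 - (1)*R1:  [ 0  2  |  1  1 ]
R2 <- (1/2)*R2:  [   0    1  |  1/2  1/2 ]
R1 <- R1 - (-6)*R2:  [ 1  0  |  2  3 ]
Right block of [I | A^{-1}] is the inverse:
[   2    3 ]
[ 1/2  1/2 ]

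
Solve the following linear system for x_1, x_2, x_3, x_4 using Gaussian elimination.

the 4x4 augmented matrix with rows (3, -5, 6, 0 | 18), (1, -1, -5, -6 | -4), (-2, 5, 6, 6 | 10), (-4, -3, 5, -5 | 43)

(-2, 0, 4, -3)

Forward elimination on [A|b]:
R2 <- R2 - (1/3)*R1:  [   0  2/3   -7   -6  -10 ]
R3 <- R3 - (-2/3)*R1:  [   0  5/3   10    6   22 ]
R4 <- R4 - (-4/3)*R1:  [     0  -29/3     13     -5     67 ]
R3 <- R3 - (5/2)*R2:  [    0     0  55/2    21    47 ]
R4 <- R4 - (-29/2)*R2:  [      0       0  -177/2     -92     -78 ]
R4 <- R4 - (-177/55)*R3:  [        0         0         0  -1343/55   4029/55 ]
Row echelon form:
[ 3   -5     6         0  |       18 ]
[ 0  2/3    -7        -6  |      -10 ]
[ 0    0  55/2        21  |       47 ]
[ 0    0     0  -1343/55  |  4029/55 ]
Back-substitution:
x_4 = (4029/55) / (-1343/55) = -3
x_3 = (47 - (21)*(-3)) / (55/2) = 4
x_2 = (-10 - (-7)*(4) - (-6)*(-3)) / (2/3) = 0
x_1 = (18 - (-5)*(0) - (6)*(4)) / 3 = -2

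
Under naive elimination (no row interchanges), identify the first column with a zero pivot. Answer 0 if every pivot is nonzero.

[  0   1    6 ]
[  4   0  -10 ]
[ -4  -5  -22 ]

Naive forward elimination:
Pivot entry (1,1) is zero but row 2 has 4 in column 1 -> naive elimination stops; a row interchange (e.g. R1 <-> R2) would be required here.

first zero-pivot column = 1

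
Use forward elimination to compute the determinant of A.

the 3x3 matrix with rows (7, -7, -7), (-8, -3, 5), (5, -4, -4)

Forward elimination:
R2 <- R2 - (-8/7)*R1:  [   0  -11   -3 ]
R3 <- R3 - (5/7)*R1:  [ 0  1  1 ]
R3 <- R3 - (-1/11)*R2:  [    0     0  8/11 ]
Upper-triangular form:
[ 7   -7    -7 ]
[ 0  -11    -3 ]
[ 0    0  8/11 ]
det(A) = (-1)^0 * (7) * (-11) * (8/11) = -56  (0 row swaps -> sign +1)

det(A) = -56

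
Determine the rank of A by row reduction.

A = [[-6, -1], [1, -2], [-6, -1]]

Row reduction:
R2 <- R2 - (-1/6)*R1:  [     0  -13/6 ]
R3 <- R3 - (1)*R1:  [ 0  0 ]
Row echelon form:
[ -6     -1 ]
[  0  -13/6 ]
[  0      0 ]
Nonzero rows / pivot columns: 2

rank(A) = 2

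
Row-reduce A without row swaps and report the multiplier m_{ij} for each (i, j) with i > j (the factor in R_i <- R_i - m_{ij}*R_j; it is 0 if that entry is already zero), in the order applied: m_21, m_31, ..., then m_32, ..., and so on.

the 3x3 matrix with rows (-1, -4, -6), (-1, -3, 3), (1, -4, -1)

Forward elimination:
R2 <- R2 - (1)*R1:  [ 0  1  9 ]
R3 <- R3 - (-1)*R1:  [  0  -8  -7 ]
R3 <- R3 - (-8)*R2:  [  0   0  65 ]
Multipliers (in order of application): m_{21} = 1, m_{31} = -1, m_{32} = -8

multipliers: 1, -1, -8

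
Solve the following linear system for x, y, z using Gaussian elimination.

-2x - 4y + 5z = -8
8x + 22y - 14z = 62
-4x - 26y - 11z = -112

Forward elimination on [A|b]:
R2 <- R2 - (-4)*R1:  [  0   6   6  30 ]
R3 <- R3 - (2)*R1:  [   0  -18  -21  -96 ]
R3 <- R3 - (-3)*R2:  [  0   0  -3  -6 ]
Row echelon form:
[ -2  -4   5  |  -8 ]
[  0   6   6  |  30 ]
[  0   0  -3  |  -6 ]
Back-substitution:
z = (-6) / -3 = 2
y = (30 - (6)*(2)) / 6 = 3
x = (-8 - (-4)*(3) - (5)*(2)) / -2 = 3

(3, 3, 2)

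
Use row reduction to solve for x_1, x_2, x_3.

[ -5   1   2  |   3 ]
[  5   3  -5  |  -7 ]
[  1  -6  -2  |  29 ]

(-3, -4, -4)

Forward elimination on [A|b]:
R2 <- R2 - (-1)*R1:  [  0   4  -3  -4 ]
R3 <- R3 - (-1/5)*R1:  [     0  -29/5   -8/5  148/5 ]
R3 <- R3 - (-29/20)*R2:  [       0        0  -119/20    119/5 ]
Row echelon form:
[ -5  1        2  |      3 ]
[  0  4       -3  |     -4 ]
[  0  0  -119/20  |  119/5 ]
Back-substitution:
x_3 = (119/5) / (-119/20) = -4
x_2 = (-4 - (-3)*(-4)) / 4 = -4
x_1 = (3 - (1)*(-4) - (2)*(-4)) / -5 = -3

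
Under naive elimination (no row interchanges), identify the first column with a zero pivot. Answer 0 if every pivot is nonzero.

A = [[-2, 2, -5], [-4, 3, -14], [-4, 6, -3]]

first zero-pivot column = 0

Naive forward elimination:
R2 <- R2 - (2)*R1:  [  0  -1  -4 ]
R3 <- R3 - (2)*R1:  [ 0  2  7 ]
R3 <- R3 - (-2)*R2:  [  0   0  -1 ]
All pivots nonzero; naive elimination completes without hitting a zero pivot.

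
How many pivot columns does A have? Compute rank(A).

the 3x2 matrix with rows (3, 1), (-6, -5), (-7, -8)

rank(A) = 2

Row reduction:
R2 <- R2 - (-2)*R1:  [  0  -3 ]
R3 <- R3 - (-7/3)*R1:  [     0  -17/3 ]
R3 <- R3 - (17/9)*R2:  [ 0  0 ]
Row echelon form:
[ 3   1 ]
[ 0  -3 ]
[ 0   0 ]
Nonzero rows / pivot columns: 2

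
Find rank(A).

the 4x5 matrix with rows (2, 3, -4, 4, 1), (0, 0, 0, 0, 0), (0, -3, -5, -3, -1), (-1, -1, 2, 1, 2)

Row reduction:
R4 <- R4 - (-1/2)*R1:  [   0  1/2    0    3  5/2 ]
R2 <-> R3   (pivot in column 2 was zero)
[ 2    3  -4   4    1 ]
[ 0   -3  -5  -3   -1 ]
[ 0    0   0   0    0 ]
[ 0  1/2   0   3  5/2 ]
R4 <- R4 - (-1/6)*R2:  [    0     0  -5/6   5/2   7/3 ]
R3 <-> R4   (pivot in column 3 was zero)
[ 2   3    -4    4    1 ]
[ 0  -3    -5   -3   -1 ]
[ 0   0  -5/6  5/2  7/3 ]
[ 0   0     0    0    0 ]
Row echelon form:
[ 2   3    -4    4    1 ]
[ 0  -3    -5   -3   -1 ]
[ 0   0  -5/6  5/2  7/3 ]
[ 0   0     0    0    0 ]
Nonzero rows / pivot columns: 3

rank(A) = 3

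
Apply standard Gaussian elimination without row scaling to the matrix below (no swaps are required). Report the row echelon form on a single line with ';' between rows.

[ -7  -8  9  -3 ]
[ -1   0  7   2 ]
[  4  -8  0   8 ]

REF = [-7 -8 9 -3; 0 8/7 40/7 17/7; 0 0 68 33]

Forward elimination:
R2 <- R2 - (1/7)*R1:  [    0   8/7  40/7  17/7 ]
R3 <- R3 - (-4/7)*R1:  [     0  -88/7   36/7   44/7 ]
R3 <- R3 - (-11)*R2:  [  0   0  68  33 ]
Row echelon form:
[ -7   -8     9    -3 ]
[  0  8/7  40/7  17/7 ]
[  0    0    68    33 ]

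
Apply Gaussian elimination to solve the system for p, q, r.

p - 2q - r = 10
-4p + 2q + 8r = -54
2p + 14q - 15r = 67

Forward elimination on [A|b]:
R2 <- R2 - (-4)*R1:  [   0   -6    4  -14 ]
R3 <- R3 - (2)*R1:  [   0   18  -13   47 ]
R3 <- R3 - (-3)*R2:  [  0   0  -1   5 ]
Row echelon form:
[ 1  -2  -1  |   10 ]
[ 0  -6   4  |  -14 ]
[ 0   0  -1  |    5 ]
Back-substitution:
r = (5) / -1 = -5
q = (-14 - (4)*(-5)) / -6 = -1
p = (10 - (-2)*(-1) - (-1)*(-5)) / 1 = 3

(3, -1, -5)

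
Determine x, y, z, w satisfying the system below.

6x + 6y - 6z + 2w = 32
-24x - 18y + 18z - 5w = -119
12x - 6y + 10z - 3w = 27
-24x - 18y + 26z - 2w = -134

Forward elimination on [A|b]:
R2 <- R2 - (-4)*R1:  [  0   6  -6   3   9 ]
R3 <- R3 - (2)*R1:  [   0  -18   22   -7  -37 ]
R4 <- R4 - (-4)*R1:  [  0   6   2   6  -6 ]
R3 <- R3 - (-3)*R2:  [   0    0    4    2  -10 ]
R4 <- R4 - (1)*R2:  [   0    0    8    3  -15 ]
R4 <- R4 - (2)*R3:  [  0   0   0  -1   5 ]
Row echelon form:
[ 6  6  -6   2  |   32 ]
[ 0  6  -6   3  |    9 ]
[ 0  0   4   2  |  -10 ]
[ 0  0   0  -1  |    5 ]
Back-substitution:
w = (5) / -1 = -5
z = (-10 - (2)*(-5)) / 4 = 0
y = (9 - (-6)*(0) - (3)*(-5)) / 6 = 4
x = (32 - (6)*(4) - (-6)*(0) - (2)*(-5)) / 6 = 3

(3, 4, 0, -5)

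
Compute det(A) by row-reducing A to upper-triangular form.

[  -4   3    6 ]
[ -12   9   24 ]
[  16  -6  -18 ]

det(A) = 144

Forward elimination:
R2 <- R2 - (3)*R1:  [ 0  0  6 ]
R3 <- R3 - (-4)*R1:  [ 0  6  6 ]
R2 <-> R3   (pivot in column 2 was zero)
[ -4  3  6 ]
[  0  6  6 ]
[  0  0  6 ]
Upper-triangular form:
[ -4  3  6 ]
[  0  6  6 ]
[  0  0  6 ]
det(A) = (-1)^1 * (-4) * (6) * (6) = 144  (1 row swap -> sign -1)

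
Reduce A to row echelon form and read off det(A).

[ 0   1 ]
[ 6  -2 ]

det(A) = -6

Forward elimination:
R1 <-> R2   (pivot in column 1 was zero)
[ 6  -2 ]
[ 0   1 ]
Upper-triangular form:
[ 6  -2 ]
[ 0   1 ]
det(A) = (-1)^1 * (6) * (1) = -6  (1 row swap -> sign -1)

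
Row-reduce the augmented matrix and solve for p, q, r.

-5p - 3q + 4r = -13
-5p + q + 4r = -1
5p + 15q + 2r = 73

(4, 3, 4)

Forward elimination on [A|b]:
R2 <- R2 - (1)*R1:  [  0   4   0  12 ]
R3 <- R3 - (-1)*R1:  [  0  12   6  60 ]
R3 <- R3 - (3)*R2:  [  0   0   6  24 ]
Row echelon form:
[ -5  -3  4  |  -13 ]
[  0   4  0  |   12 ]
[  0   0  6  |   24 ]
Back-substitution:
r = (24) / 6 = 4
q = (12) / 4 = 3
p = (-13 - (-3)*(3) - (4)*(4)) / -5 = 4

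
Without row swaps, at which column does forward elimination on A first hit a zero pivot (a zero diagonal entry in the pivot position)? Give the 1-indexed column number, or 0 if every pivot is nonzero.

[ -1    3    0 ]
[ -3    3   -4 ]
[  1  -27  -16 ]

first zero-pivot column = 3

Naive forward elimination:
R2 <- R2 - (3)*R1:  [  0  -6  -4 ]
R3 <- R3 - (-1)*R1:  [   0  -24  -16 ]
R3 <- R3 - (4)*R2:  [ 0  0  0 ]
Matrix at this point:
[ -1   3   0 ]
[  0  -6  -4 ]
[  0   0   0 ]
Pivot entry (3,3) in the last row is zero and there are no rows below to swap with -> zero pivot in column 3 (A is singular).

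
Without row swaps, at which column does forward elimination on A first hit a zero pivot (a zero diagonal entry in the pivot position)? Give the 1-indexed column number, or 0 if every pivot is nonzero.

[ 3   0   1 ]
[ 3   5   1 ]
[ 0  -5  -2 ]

first zero-pivot column = 0

Naive forward elimination:
R2 <- R2 - (1)*R1:  [ 0  5  0 ]
R3 <- R3 - (-1)*R2:  [  0   0  -2 ]
All pivots nonzero; naive elimination completes without hitting a zero pivot.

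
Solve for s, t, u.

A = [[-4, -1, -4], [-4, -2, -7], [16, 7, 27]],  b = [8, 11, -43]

Forward elimination on [A|b]:
R2 <- R2 - (1)*R1:  [  0  -1  -3   3 ]
R3 <- R3 - (-4)*R1:  [   0    3   11  -11 ]
R3 <- R3 - (-3)*R2:  [  0   0   2  -2 ]
Row echelon form:
[ -4  -1  -4  |   8 ]
[  0  -1  -3  |   3 ]
[  0   0   2  |  -2 ]
Back-substitution:
u = (-2) / 2 = -1
t = (3 - (-3)*(-1)) / -1 = 0
s = (8 - (-1)*(0) - (-4)*(-1)) / -4 = -1

(-1, 0, -1)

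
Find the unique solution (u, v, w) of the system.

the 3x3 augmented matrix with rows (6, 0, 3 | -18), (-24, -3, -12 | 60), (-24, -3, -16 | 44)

(-5, 4, 4)

Forward elimination on [A|b]:
R2 <- R2 - (-4)*R1:  [   0   -3    0  -12 ]
R3 <- R3 - (-4)*R1:  [   0   -3   -4  -28 ]
R3 <- R3 - (1)*R2:  [   0    0   -4  -16 ]
Row echelon form:
[ 6   0   3  |  -18 ]
[ 0  -3   0  |  -12 ]
[ 0   0  -4  |  -16 ]
Back-substitution:
w = (-16) / -4 = 4
v = (-12) / -3 = 4
u = (-18 - (3)*(4)) / 6 = -5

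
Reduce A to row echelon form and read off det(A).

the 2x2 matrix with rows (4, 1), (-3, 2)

det(A) = 11

Forward elimination:
R2 <- R2 - (-3/4)*R1:  [    0  11/4 ]
Upper-triangular form:
[ 4     1 ]
[ 0  11/4 ]
det(A) = (-1)^0 * (4) * (11/4) = 11  (0 row swaps -> sign +1)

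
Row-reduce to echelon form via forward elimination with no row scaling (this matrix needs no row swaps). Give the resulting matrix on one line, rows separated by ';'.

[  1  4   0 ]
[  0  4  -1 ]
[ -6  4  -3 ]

Forward elimination:
R3 <- R3 - (-6)*R1:  [  0  28  -3 ]
R3 <- R3 - (7)*R2:  [ 0  0  4 ]
Row echelon form:
[ 1  4   0 ]
[ 0  4  -1 ]
[ 0  0   4 ]

REF = [1 4 0; 0 4 -1; 0 0 4]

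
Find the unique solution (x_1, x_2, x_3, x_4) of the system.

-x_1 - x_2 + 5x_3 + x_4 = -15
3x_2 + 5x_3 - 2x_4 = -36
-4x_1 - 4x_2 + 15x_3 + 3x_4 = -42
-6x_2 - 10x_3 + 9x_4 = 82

Forward elimination on [A|b]:
R3 <- R3 - (4)*R1:  [  0   0  -5  -1  18 ]
R4 <- R4 - (-2)*R2:  [  0   0   0   5  10 ]
Row echelon form:
[ -1  -1   5   1  |  -15 ]
[  0   3   5  -2  |  -36 ]
[  0   0  -5  -1  |   18 ]
[  0   0   0   5  |   10 ]
Back-substitution:
x_4 = (10) / 5 = 2
x_3 = (18 - (-1)*(2)) / -5 = -4
x_2 = (-36 - (5)*(-4) - (-2)*(2)) / 3 = -4
x_1 = (-15 - (-1)*(-4) - (5)*(-4) - (1)*(2)) / -1 = 1

(1, -4, -4, 2)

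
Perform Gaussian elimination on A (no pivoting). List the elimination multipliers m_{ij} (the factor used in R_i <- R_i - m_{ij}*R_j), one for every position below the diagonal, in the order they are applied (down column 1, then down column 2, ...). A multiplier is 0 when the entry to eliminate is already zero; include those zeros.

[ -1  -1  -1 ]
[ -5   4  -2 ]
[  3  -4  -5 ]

multipliers: 5, -3, -7/9

Forward elimination:
R2 <- R2 - (5)*R1:  [ 0  9  3 ]
R3 <- R3 - (-3)*R1:  [  0  -7  -8 ]
R3 <- R3 - (-7/9)*R2:  [     0      0  -17/3 ]
Multipliers (in order of application): m_{21} = 5, m_{31} = -3, m_{32} = -7/9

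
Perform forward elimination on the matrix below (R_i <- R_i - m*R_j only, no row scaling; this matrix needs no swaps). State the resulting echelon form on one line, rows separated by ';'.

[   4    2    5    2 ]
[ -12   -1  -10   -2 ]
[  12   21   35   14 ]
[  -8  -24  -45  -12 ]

Forward elimination:
R2 <- R2 - (-3)*R1:  [ 0  5  5  4 ]
R3 <- R3 - (3)*R1:  [  0  15  20   8 ]
R4 <- R4 - (-2)*R1:  [   0  -20  -35   -8 ]
R3 <- R3 - (3)*R2:  [  0   0   5  -4 ]
R4 <- R4 - (-4)*R2:  [   0    0  -15    8 ]
R4 <- R4 - (-3)*R3:  [  0   0   0  -4 ]
Row echelon form:
[ 4  2  5   2 ]
[ 0  5  5   4 ]
[ 0  0  5  -4 ]
[ 0  0  0  -4 ]

REF = [4 2 5 2; 0 5 5 4; 0 0 5 -4; 0 0 0 -4]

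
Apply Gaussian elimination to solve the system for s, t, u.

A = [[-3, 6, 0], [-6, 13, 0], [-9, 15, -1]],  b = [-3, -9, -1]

Forward elimination on [A|b]:
R2 <- R2 - (2)*R1:  [  0   1   0  -3 ]
R3 <- R3 - (3)*R1:  [  0  -3  -1   8 ]
R3 <- R3 - (-3)*R2:  [  0   0  -1  -1 ]
Row echelon form:
[ -3  6   0  |  -3 ]
[  0  1   0  |  -3 ]
[  0  0  -1  |  -1 ]
Back-substitution:
u = (-1) / -1 = 1
t = (-3) / 1 = -3
s = (-3 - (6)*(-3)) / -3 = -5

(-5, -3, 1)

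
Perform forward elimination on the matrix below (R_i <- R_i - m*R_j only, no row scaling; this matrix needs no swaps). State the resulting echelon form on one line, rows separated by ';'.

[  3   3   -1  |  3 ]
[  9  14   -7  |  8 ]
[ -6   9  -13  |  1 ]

REF = [3 3 -1 3; 0 5 -4 -1; 0 0 -3 10]

Forward elimination:
R2 <- R2 - (3)*R1:  [  0   5  -4  -1 ]
R3 <- R3 - (-2)*R1:  [   0   15  -15    7 ]
R3 <- R3 - (3)*R2:  [  0   0  -3  10 ]
Row echelon form:
[ 3  3  -1  |   3 ]
[ 0  5  -4  |  -1 ]
[ 0  0  -3  |  10 ]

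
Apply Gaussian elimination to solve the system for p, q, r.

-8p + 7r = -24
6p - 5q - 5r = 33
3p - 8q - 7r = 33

Forward elimination on [A|b]:
R2 <- R2 - (-3/4)*R1:  [   0   -5  1/4   15 ]
R3 <- R3 - (-3/8)*R1:  [     0     -8  -35/8     24 ]
R3 <- R3 - (8/5)*R2:  [       0        0  -191/40        0 ]
Row echelon form:
[ -8   0        7  |  -24 ]
[  0  -5      1/4  |   15 ]
[  0   0  -191/40  |    0 ]
Back-substitution:
r = (0) / (-191/40) = 0
q = (15 - (1/4)*(0)) / -5 = -3
p = (-24 - (7)*(0)) / -8 = 3

(3, -3, 0)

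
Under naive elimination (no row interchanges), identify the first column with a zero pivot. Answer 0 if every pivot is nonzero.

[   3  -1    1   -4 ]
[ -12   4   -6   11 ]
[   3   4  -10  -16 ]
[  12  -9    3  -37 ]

first zero-pivot column = 2

Naive forward elimination:
R2 <- R2 - (-4)*R1:  [  0   0  -2  -5 ]
R3 <- R3 - (1)*R1:  [   0    5  -11  -12 ]
R4 <- R4 - (4)*R1:  [   0   -5   -1  -21 ]
Matrix at this point:
[ 3  -1    1   -4 ]
[ 0   0   -2   -5 ]
[ 0   5  -11  -12 ]
[ 0  -5   -1  -21 ]
Pivot entry (2,2) is zero but row 3 has 5 in column 2 -> naive elimination stops; a row interchange (e.g. R2 <-> R3) would be required here.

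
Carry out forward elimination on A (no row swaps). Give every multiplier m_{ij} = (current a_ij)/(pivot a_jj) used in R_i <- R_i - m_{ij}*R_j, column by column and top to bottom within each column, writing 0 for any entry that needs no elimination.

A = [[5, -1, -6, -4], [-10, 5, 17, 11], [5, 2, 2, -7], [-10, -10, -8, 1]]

Forward elimination:
R2 <- R2 - (-2)*R1:  [ 0  3  5  3 ]
R3 <- R3 - (1)*R1:  [  0   3   8  -3 ]
R4 <- R4 - (-2)*R1:  [   0  -12  -20   -7 ]
R3 <- R3 - (1)*R2:  [  0   0   3  -6 ]
R4 <- R4 - (-4)*R2:  [ 0  0  0  5 ]
R4: entry in column 3 is already 0 -> m_{43} = 0 (no row operation needed)
Multipliers (in order of application): m_{21} = -2, m_{31} = 1, m_{41} = -2, m_{32} = 1, m_{42} = -4, m_{43} = 0

multipliers: -2, 1, -2, 1, -4, 0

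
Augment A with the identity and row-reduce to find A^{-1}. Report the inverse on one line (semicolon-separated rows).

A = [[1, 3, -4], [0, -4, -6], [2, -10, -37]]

inverse = [22/5 151/20 -17/10; -3/5 -29/20 3/10; 2/5 4/5 -1/5]

Gauss-Jordan on [A | I]:
R3 <- R3 - (2)*R1:  [   0  -16  -29  |   -2    0    1 ]
R2 <- (1/-4)*R2:  [    0     1   3/2  |     0  -1/4     0 ]
R1 <- R1 - (3)*R2:  [     1      0  -17/2  |      1    3/4      0 ]
R3 <- R3 - (-16)*R2:  [  0   0  -5  |  -2  -4   1 ]
R3 <- (1/-5)*R3:  [    0     0     1  |   2/5   4/5  -1/5 ]
R1 <- R1 - (-17/2)*R3:  [      1       0       0  |    22/5  151/20  -17/10 ]
R2 <- R2 - (3/2)*R3:  [      0       1       0  |    -3/5  -29/20    3/10 ]
Right block of [I | A^{-1}] is the inverse:
[ 22/5  151/20  -17/10 ]
[ -3/5  -29/20    3/10 ]
[  2/5     4/5    -1/5 ]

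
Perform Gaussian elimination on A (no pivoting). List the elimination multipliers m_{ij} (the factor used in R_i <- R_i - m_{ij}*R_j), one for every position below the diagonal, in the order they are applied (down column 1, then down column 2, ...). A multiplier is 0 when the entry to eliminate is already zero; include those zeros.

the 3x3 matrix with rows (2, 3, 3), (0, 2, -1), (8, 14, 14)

Forward elimination:
R2: entry in column 1 is already 0 -> m_{21} = 0 (no row operation needed)
R3 <- R3 - (4)*R1:  [ 0  2  2 ]
R3 <- R3 - (1)*R2:  [ 0  0  3 ]
Multipliers (in order of application): m_{21} = 0, m_{31} = 4, m_{32} = 1

multipliers: 0, 4, 1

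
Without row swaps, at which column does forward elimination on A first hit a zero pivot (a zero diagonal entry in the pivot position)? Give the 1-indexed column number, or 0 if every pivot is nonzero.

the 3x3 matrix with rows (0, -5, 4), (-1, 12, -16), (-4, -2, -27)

Naive forward elimination:
Pivot entry (1,1) is zero but row 2 has -1 in column 1 -> naive elimination stops; a row interchange (e.g. R1 <-> R2) would be required here.

first zero-pivot column = 1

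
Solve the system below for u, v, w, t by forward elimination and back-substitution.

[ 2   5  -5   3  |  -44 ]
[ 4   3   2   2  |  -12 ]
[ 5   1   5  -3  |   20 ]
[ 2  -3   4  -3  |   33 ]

Forward elimination on [A|b]:
R2 <- R2 - (2)*R1:  [  0  -7  12  -4  76 ]
R3 <- R3 - (5/2)*R1:  [     0  -23/2   35/2  -21/2    130 ]
R4 <- R4 - (1)*R1:  [  0  -8   9  -6  77 ]
R3 <- R3 - (23/14)*R2:  [      0       0  -31/14  -55/14    36/7 ]
R4 <- R4 - (8/7)*R2:  [     0      0  -33/7  -10/7  -69/7 ]
R4 <- R4 - (66/31)*R3:  [       0        0        0   215/31  -645/31 ]
Row echelon form:
[ 2   5      -5       3  |      -44 ]
[ 0  -7      12      -4  |       76 ]
[ 0   0  -31/14  -55/14  |     36/7 ]
[ 0   0       0  215/31  |  -645/31 ]
Back-substitution:
t = (-645/31) / (215/31) = -3
w = (36/7 - (-55/14)*(-3)) / (-31/14) = 3
v = (76 - (12)*(3) - (-4)*(-3)) / -7 = -4
u = (-44 - (5)*(-4) - (-5)*(3) - (3)*(-3)) / 2 = 0

(0, -4, 3, -3)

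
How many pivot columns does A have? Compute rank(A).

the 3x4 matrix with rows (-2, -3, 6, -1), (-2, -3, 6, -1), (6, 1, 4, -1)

rank(A) = 2

Row reduction:
R2 <- R2 - (1)*R1:  [ 0  0  0  0 ]
R3 <- R3 - (-3)*R1:  [  0  -8  22  -4 ]
R2 <-> R3   (pivot in column 2 was zero)
[ -2  -3   6  -1 ]
[  0  -8  22  -4 ]
[  0   0   0   0 ]
Row echelon form:
[ -2  -3   6  -1 ]
[  0  -8  22  -4 ]
[  0   0   0   0 ]
Nonzero rows / pivot columns: 2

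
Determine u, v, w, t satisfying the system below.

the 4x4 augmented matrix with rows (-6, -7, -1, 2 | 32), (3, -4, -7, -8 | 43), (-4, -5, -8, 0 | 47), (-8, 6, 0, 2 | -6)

(-2, -3, -3, -2)

Forward elimination on [A|b]:
R2 <- R2 - (-1/2)*R1:  [     0  -15/2  -15/2     -7     59 ]
R3 <- R3 - (2/3)*R1:  [     0   -1/3  -22/3   -4/3   77/3 ]
R4 <- R4 - (4/3)*R1:  [      0    46/3     4/3    -2/3  -146/3 ]
R3 <- R3 - (2/45)*R2:  [       0        0       -7   -46/45  1037/45 ]
R4 <- R4 - (-92/45)*R2:  [       0        0      -14  -674/45  3238/45 ]
R4 <- R4 - (2)*R3:  [       0        0        0  -194/15   388/15 ]
Row echelon form:
[ -6     -7     -1        2  |       32 ]
[  0  -15/2  -15/2       -7  |       59 ]
[  0      0     -7   -46/45  |  1037/45 ]
[  0      0      0  -194/15  |   388/15 ]
Back-substitution:
t = (388/15) / (-194/15) = -2
w = (1037/45 - (-46/45)*(-2)) / -7 = -3
v = (59 - (-15/2)*(-3) - (-7)*(-2)) / (-15/2) = -3
u = (32 - (-7)*(-3) - (-1)*(-3) - (2)*(-2)) / -6 = -2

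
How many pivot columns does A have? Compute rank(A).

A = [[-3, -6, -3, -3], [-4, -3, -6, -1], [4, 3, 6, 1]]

rank(A) = 2

Row reduction:
R2 <- R2 - (4/3)*R1:  [  0   5  -2   3 ]
R3 <- R3 - (-4/3)*R1:  [  0  -5   2  -3 ]
R3 <- R3 - (-1)*R2:  [ 0  0  0  0 ]
Row echelon form:
[ -3  -6  -3  -3 ]
[  0   5  -2   3 ]
[  0   0   0   0 ]
Nonzero rows / pivot columns: 2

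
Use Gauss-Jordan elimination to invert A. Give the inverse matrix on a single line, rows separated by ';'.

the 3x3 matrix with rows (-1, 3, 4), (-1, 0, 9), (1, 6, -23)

Gauss-Jordan on [A | I]:
R1 <- (1/-1)*R1:  [  1  -3  -4  |  -1   0   0 ]
R2 <- R2 - (-1)*R1:  [  0  -3   5  |  -1   1   0 ]
R3 <- R3 - (1)*R1:  [   0    9  -19  |    1    0    1 ]
R2 <- (1/-3)*R2:  [    0     1  -5/3  |   1/3  -1/3     0 ]
R1 <- R1 - (-3)*R2:  [  1   0  -9  |   0  -1   0 ]
R3 <- R3 - (9)*R2:  [  0   0  -4  |  -2   3   1 ]
R3 <- (1/-4)*R3:  [    0     0     1  |   1/2  -3/4  -1/4 ]
R1 <- R1 - (-9)*R3:  [     1      0      0  |    9/2  -31/4   -9/4 ]
R2 <- R2 - (-5/3)*R3:  [      0       1       0  |     7/6  -19/12   -5/12 ]
Right block of [I | A^{-1}] is the inverse:
[ 9/2   -31/4   -9/4 ]
[ 7/6  -19/12  -5/12 ]
[ 1/2    -3/4   -1/4 ]

inverse = [9/2 -31/4 -9/4; 7/6 -19/12 -5/12; 1/2 -3/4 -1/4]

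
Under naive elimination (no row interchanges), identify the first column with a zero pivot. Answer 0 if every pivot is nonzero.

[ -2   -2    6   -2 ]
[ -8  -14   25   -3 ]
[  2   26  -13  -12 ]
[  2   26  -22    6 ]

first zero-pivot column = 4

Naive forward elimination:
R2 <- R2 - (4)*R1:  [  0  -6   1   5 ]
R3 <- R3 - (-1)*R1:  [   0   24   -7  -14 ]
R4 <- R4 - (-1)*R1:  [   0   24  -16    4 ]
R3 <- R3 - (-4)*R2:  [  0   0  -3   6 ]
R4 <- R4 - (-4)*R2:  [   0    0  -12   24 ]
R4 <- R4 - (4)*R3:  [ 0  0  0  0 ]
Matrix at this point:
[ -2  -2   6  -2 ]
[  0  -6   1   5 ]
[  0   0  -3   6 ]
[  0   0   0   0 ]
Pivot entry (4,4) in the last row is zero and there are no rows below to swap with -> zero pivot in column 4 (A is singular).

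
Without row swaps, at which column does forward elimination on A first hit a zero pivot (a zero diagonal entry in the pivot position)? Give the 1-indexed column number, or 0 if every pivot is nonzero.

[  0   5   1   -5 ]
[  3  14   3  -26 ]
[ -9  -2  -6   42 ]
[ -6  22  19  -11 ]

first zero-pivot column = 1

Naive forward elimination:
Pivot entry (1,1) is zero but row 2 has 3 in column 1 -> naive elimination stops; a row interchange (e.g. R1 <-> R2) would be required here.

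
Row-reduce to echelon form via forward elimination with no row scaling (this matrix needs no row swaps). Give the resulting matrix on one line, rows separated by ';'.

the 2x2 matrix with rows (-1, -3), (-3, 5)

Forward elimination:
R2 <- R2 - (3)*R1:  [  0  14 ]
Row echelon form:
[ -1  -3 ]
[  0  14 ]

REF = [-1 -3; 0 14]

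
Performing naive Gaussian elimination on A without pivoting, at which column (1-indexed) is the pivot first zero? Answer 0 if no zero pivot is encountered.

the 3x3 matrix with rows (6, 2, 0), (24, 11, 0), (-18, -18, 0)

first zero-pivot column = 3

Naive forward elimination:
R2 <- R2 - (4)*R1:  [ 0  3  0 ]
R3 <- R3 - (-3)*R1:  [   0  -12    0 ]
R3 <- R3 - (-4)*R2:  [ 0  0  0 ]
Matrix at this point:
[ 6  2  0 ]
[ 0  3  0 ]
[ 0  0  0 ]
Pivot entry (3,3) in the last row is zero and there are no rows below to swap with -> zero pivot in column 3 (A is singular).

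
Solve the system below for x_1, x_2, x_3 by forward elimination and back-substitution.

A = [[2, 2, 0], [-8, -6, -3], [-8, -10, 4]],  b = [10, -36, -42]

Forward elimination on [A|b]:
R2 <- R2 - (-4)*R1:  [  0   2  -3   4 ]
R3 <- R3 - (-4)*R1:  [  0  -2   4  -2 ]
R3 <- R3 - (-1)*R2:  [ 0  0  1  2 ]
Row echelon form:
[ 2  2   0  |  10 ]
[ 0  2  -3  |   4 ]
[ 0  0   1  |   2 ]
Back-substitution:
x_3 = (2) / 1 = 2
x_2 = (4 - (-3)*(2)) / 2 = 5
x_1 = (10 - (2)*(5)) / 2 = 0

(0, 5, 2)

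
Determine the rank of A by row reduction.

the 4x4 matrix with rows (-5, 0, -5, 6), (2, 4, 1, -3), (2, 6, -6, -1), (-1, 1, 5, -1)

Row reduction:
R2 <- R2 - (-2/5)*R1:  [    0     4    -1  -3/5 ]
R3 <- R3 - (-2/5)*R1:  [   0    6   -8  7/5 ]
R4 <- R4 - (1/5)*R1:  [     0      1      6  -11/5 ]
R3 <- R3 - (3/2)*R2:  [     0      0  -13/2  23/10 ]
R4 <- R4 - (1/4)*R2:  [      0       0    25/4  -41/20 ]
R4 <- R4 - (-25/26)*R3:  [      0       0       0  21/130 ]
Row echelon form:
[ -5  0     -5       6 ]
[  0  4     -1    -3/5 ]
[  0  0  -13/2   23/10 ]
[  0  0      0  21/130 ]
Nonzero rows / pivot columns: 4

rank(A) = 4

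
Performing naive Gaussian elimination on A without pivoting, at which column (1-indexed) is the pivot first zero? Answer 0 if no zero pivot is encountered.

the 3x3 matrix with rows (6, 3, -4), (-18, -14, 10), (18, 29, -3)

Naive forward elimination:
R2 <- R2 - (-3)*R1:  [  0  -5  -2 ]
R3 <- R3 - (3)*R1:  [  0  20   9 ]
R3 <- R3 - (-4)*R2:  [ 0  0  1 ]
All pivots nonzero; naive elimination completes without hitting a zero pivot.

first zero-pivot column = 0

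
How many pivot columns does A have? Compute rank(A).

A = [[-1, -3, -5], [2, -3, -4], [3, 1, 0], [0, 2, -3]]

rank(A) = 3

Row reduction:
R2 <- R2 - (-2)*R1:  [   0   -9  -14 ]
R3 <- R3 - (-3)*R1:  [   0   -8  -15 ]
R3 <- R3 - (8/9)*R2:  [     0      0  -23/9 ]
R4 <- R4 - (-2/9)*R2:  [     0      0  -55/9 ]
R4 <- R4 - (55/23)*R3:  [ 0  0  0 ]
Row echelon form:
[ -1  -3     -5 ]
[  0  -9    -14 ]
[  0   0  -23/9 ]
[  0   0      0 ]
Nonzero rows / pivot columns: 3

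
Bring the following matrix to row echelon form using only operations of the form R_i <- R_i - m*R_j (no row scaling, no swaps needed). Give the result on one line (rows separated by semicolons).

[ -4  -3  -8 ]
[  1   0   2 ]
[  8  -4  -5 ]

REF = [-4 -3 -8; 0 -3/4 0; 0 0 -21]

Forward elimination:
R2 <- R2 - (-1/4)*R1:  [    0  -3/4     0 ]
R3 <- R3 - (-2)*R1:  [   0  -10  -21 ]
R3 <- R3 - (40/3)*R2:  [   0    0  -21 ]
Row echelon form:
[ -4    -3   -8 ]
[  0  -3/4    0 ]
[  0     0  -21 ]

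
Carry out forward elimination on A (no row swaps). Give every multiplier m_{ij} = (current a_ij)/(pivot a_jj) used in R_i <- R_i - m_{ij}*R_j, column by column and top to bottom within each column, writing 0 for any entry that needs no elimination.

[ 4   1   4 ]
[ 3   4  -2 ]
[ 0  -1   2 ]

Forward elimination:
R2 <- R2 - (3/4)*R1:  [    0  13/4    -5 ]
R3: entry in column 1 is already 0 -> m_{31} = 0 (no row operation needed)
R3 <- R3 - (-4/13)*R2:  [    0     0  6/13 ]
Multipliers (in order of application): m_{21} = 3/4, m_{31} = 0, m_{32} = -4/13

multipliers: 3/4, 0, -4/13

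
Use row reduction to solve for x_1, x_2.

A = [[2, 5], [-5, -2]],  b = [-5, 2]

(0, -1)

Forward elimination on [A|b]:
R2 <- R2 - (-5/2)*R1:  [     0   21/2  -21/2 ]
Row echelon form:
[ 2     5  |     -5 ]
[ 0  21/2  |  -21/2 ]
Back-substitution:
x_2 = (-21/2) / (21/2) = -1
x_1 = (-5 - (5)*(-1)) / 2 = 0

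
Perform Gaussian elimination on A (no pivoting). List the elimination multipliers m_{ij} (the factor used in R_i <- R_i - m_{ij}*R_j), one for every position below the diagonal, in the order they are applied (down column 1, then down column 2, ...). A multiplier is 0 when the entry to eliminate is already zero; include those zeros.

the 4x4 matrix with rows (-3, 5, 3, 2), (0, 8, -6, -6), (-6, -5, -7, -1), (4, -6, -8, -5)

Forward elimination:
R2: entry in column 1 is already 0 -> m_{21} = 0 (no row operation needed)
R3 <- R3 - (2)*R1:  [   0  -15  -13   -5 ]
R4 <- R4 - (-4/3)*R1:  [    0   2/3    -4  -7/3 ]
R3 <- R3 - (-15/8)*R2:  [     0      0  -97/4  -65/4 ]
R4 <- R4 - (1/12)*R2:  [     0      0   -7/2  -11/6 ]
R4 <- R4 - (14/97)*R3:  [       0        0        0  149/291 ]
Multipliers (in order of application): m_{21} = 0, m_{31} = 2, m_{41} = -4/3, m_{32} = -15/8, m_{42} = 1/12, m_{43} = 14/97

multipliers: 0, 2, -4/3, -15/8, 1/12, 14/97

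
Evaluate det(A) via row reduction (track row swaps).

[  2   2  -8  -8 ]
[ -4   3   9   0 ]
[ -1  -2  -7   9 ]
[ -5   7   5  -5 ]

Forward elimination:
R2 <- R2 - (-2)*R1:  [   0    7   -7  -16 ]
R3 <- R3 - (-1/2)*R1:  [   0   -1  -11    5 ]
R4 <- R4 - (-5/2)*R1:  [   0   12  -15  -25 ]
R3 <- R3 - (-1/7)*R2:  [    0     0   -12  19/7 ]
R4 <- R4 - (12/7)*R2:  [    0     0    -3  17/7 ]
R4 <- R4 - (1/4)*R3:  [   0    0    0  7/4 ]
Upper-triangular form:
[ 2  2   -8    -8 ]
[ 0  7   -7   -16 ]
[ 0  0  -12  19/7 ]
[ 0  0    0   7/4 ]
det(A) = (-1)^0 * (2) * (7) * (-12) * (7/4) = -294  (0 row swaps -> sign +1)

det(A) = -294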